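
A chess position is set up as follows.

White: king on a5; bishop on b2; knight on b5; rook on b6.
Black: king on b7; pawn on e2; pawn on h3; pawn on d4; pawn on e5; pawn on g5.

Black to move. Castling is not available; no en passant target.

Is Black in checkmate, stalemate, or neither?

neither

Black to move; black king on b7.
In check: yes, from the white rook on b6.
King squares — a6: attacked by Ka5; b6: attacked by Ka5; c6: attacked by Rb6; a7: attacked by Nb5; c7: attacked by Nb5; a8: available; b8: attacked by Rb6; c8: available.
Legal moves for Black: Kc8, Ka8.
Black is in check but has 2 legal moves → neither.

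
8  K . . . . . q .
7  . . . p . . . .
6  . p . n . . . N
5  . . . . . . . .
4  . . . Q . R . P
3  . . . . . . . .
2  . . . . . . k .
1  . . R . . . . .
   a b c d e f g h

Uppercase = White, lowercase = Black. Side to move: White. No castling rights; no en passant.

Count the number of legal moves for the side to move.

White to move; king on a8.
In check: yes, from the black queen on g8.
Legal moves: Ka7, Nxg8, Rf8, Rc8.
Count: 4.

4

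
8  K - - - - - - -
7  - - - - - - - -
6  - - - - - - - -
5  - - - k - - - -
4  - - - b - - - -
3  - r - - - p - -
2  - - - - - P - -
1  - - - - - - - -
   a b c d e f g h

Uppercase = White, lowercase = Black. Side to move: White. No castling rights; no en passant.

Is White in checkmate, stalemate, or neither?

White to move; white king on a8.
In check: no.
King squares — a7: attacked by Bd4; b7: attacked by Rb3; b8: attacked by Rb3.
Legal moves for White: none.
Not in check and no legal moves → stalemate.

stalemate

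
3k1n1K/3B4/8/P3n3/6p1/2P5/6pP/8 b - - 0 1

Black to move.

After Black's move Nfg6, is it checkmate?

After Nfg6: white king on h8; in check: yes, from the black knight on g6.
White has 3 legal replies: Kg8, Kh7, Kg7.
In check but a legal move exists → not checkmate.

no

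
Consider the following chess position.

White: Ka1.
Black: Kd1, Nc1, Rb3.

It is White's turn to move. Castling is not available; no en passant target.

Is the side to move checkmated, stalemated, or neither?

White to move; white king on a1.
In check: no.
King squares — b1: attacked by Rb3; a2: attacked by Nc1; b2: attacked by Rb3.
Legal moves for White: none.
Not in check and no legal moves → stalemate.

stalemate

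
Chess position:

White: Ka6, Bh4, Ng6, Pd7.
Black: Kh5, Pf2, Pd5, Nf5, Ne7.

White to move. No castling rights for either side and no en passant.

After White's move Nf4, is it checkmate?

no

After Nf4: black king on h5; in check: yes, from the white knight on f4.
Black has 3 legal replies: Kh6, Kxh4, Kg4.
In check but a legal move exists → not checkmate.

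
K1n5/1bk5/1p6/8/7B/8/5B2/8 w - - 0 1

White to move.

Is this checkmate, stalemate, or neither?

White to move; white king on a8.
In check: yes, from the black bishop on b7.
King squares — a7: attacked by Nc8; b7: attacked by Kc7; b8: attacked by Kc7.
Legal moves for White: none.
In check with no legal moves → checkmate.

checkmate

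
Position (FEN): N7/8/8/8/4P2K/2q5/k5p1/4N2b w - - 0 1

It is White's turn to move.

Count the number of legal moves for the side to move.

White to move; king on h4.
In check: no.
Legal moves: Nc7, Nb6, Kh5, Kg5, Kg4, Nf3, Nd3, Nxg2, Nc2, e5.
Count: 10.

10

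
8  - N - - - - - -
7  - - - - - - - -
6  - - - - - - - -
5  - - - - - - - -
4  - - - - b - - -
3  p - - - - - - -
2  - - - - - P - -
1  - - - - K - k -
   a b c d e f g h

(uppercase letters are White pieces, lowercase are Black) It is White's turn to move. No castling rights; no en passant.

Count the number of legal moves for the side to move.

White to move; king on e1.
In check: no.
Legal moves: Nd7, Nc6, Na6, Ke2, Kd2, Kd1, f3, f4.
Count: 8.

8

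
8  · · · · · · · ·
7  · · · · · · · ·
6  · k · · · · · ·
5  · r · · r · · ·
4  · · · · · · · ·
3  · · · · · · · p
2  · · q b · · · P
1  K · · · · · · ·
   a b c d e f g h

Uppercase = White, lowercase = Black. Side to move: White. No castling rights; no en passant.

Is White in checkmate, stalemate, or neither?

White to move; white king on a1.
In check: no.
King squares — b1: attacked by Qc2; a2: attacked by Qc2; b2: attacked by Qc2.
Legal moves for White: none.
Not in check and no legal moves → stalemate.

stalemate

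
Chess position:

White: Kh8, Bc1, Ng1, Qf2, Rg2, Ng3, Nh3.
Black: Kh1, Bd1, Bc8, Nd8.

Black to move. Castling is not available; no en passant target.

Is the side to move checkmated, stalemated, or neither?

Black to move; black king on h1.
In check: yes, from the white knight on g3.
King squares — g1: attacked by Qf2; g2: attacked by Qf2; h2: attacked by Rg2.
Legal moves for Black: none.
In check with no legal moves → checkmate.

checkmate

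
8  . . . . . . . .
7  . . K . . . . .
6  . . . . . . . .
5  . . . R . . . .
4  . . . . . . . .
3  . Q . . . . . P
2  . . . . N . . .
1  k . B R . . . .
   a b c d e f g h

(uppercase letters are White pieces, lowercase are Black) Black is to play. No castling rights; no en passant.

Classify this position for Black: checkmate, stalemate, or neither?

stalemate

Black to move; black king on a1.
In check: no.
King squares — b1: attacked by Qb3; a2: attacked by Qb3; b2: attacked by Bc1.
Legal moves for Black: none.
Not in check and no legal moves → stalemate.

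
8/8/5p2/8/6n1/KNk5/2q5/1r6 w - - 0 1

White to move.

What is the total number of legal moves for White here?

White to move; king on a3.
In check: no.
Legal moves: Nc5, Na5, Nd4, Nd2, Nc1, Na1, Ka4.
Count: 7.

7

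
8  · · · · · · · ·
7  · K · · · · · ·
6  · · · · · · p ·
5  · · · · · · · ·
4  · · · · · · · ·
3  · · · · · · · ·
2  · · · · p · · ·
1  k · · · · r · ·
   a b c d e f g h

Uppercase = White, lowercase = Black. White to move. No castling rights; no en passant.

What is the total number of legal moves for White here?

White to move; king on b7.
In check: no.
Legal moves: Kc8, Kb8, Ka8, Kc7, Ka7, Kc6, Kb6, Ka6.
Count: 8.

8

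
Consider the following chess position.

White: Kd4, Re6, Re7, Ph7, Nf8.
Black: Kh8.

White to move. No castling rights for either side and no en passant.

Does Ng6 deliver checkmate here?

yes

After Ng6: black king on h8; in check: yes, from the white knight on g6.
King squares — g7: attacked by Re7; h7: attacked by Re7; g8: attacked by Ph7.
Black has no legal moves → checkmate.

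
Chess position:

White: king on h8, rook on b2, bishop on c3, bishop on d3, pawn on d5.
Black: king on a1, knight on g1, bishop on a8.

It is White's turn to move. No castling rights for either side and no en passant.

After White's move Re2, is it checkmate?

yes

After Re2: black king on a1; in check: yes, from the white bishop on c3.
King squares — b1: attacked by Bd3; a2: attacked by Re2; b2: attacked by Re2.
Black has no legal moves → checkmate.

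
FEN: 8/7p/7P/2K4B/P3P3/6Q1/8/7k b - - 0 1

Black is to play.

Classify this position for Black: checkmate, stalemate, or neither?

Black to move; black king on h1.
In check: no.
King squares — g1: attacked by Qg3; g2: attacked by Qg3; h2: attacked by Qg3.
Legal moves for Black: none.
Not in check and no legal moves → stalemate.

stalemate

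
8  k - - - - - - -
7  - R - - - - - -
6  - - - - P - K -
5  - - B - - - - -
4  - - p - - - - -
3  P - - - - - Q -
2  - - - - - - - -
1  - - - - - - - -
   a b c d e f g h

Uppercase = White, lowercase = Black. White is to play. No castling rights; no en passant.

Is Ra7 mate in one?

yes

After Ra7: black king on a8; in check: yes, from the white rook on a7.
King squares — a7: attacked by Bc5; b7: attacked by Ra7; b8: attacked by Qg3.
Black has no legal moves → checkmate.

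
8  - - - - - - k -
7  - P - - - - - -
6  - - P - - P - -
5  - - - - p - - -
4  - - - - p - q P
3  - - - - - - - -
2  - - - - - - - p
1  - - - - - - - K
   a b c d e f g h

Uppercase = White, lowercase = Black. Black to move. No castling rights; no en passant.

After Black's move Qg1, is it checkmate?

yes

After Qg1: white king on h1; in check: yes, from the black queen on g1.
King squares — g1: attacked by Ph2; g2: attacked by Qg1; h2: attacked by Qg1.
White has no legal moves → checkmate.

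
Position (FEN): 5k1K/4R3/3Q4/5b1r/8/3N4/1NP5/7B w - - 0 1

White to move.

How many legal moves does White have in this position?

White to move; king on h8.
In check: yes, from the black rook on h5.
Legal moves: Rh7+, Qh6+.
Count: 2.

2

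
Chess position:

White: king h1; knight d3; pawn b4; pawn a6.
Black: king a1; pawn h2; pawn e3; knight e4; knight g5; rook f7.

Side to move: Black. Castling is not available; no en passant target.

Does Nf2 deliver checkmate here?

no

After Nf2: white king on h1; in check: yes, from the black knight on f2.
White has 3 legal replies: Kxh2, Kg2, Nxf2.
In check but a legal move exists → not checkmate.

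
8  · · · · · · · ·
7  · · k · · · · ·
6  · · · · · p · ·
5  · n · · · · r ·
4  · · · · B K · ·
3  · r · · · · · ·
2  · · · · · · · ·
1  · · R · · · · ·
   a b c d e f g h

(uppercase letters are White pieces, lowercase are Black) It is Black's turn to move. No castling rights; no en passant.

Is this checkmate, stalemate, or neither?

neither

Black to move; black king on c7.
In check: yes, from the white rook on c1.
Legal moves for Black: Kd8, Kb8, Kd7, Kd6, Kb6, Rc5, Nc3, Rc3.
Black is in check but has 8 legal moves → neither.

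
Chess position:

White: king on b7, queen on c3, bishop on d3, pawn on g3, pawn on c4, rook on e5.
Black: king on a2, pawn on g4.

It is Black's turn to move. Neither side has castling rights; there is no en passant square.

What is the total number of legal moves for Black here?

0

Black to move; king on a2.
In check: no.
Legal moves: none.
Count: 0.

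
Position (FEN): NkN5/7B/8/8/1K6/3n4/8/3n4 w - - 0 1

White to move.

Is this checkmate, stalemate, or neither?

neither

White to move; white king on b4.
In check: yes, from the black knight on d3.
Legal moves for White: Kb5, Ka5, Kc4, Ka4, Kb3, Ka3, Bxd3.
White is in check but has 7 legal moves → neither.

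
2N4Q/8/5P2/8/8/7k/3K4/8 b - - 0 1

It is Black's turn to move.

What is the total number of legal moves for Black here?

Black to move; king on h3.
In check: yes, from the white queen on h8.
Legal moves: Kg4, Kg3, Kg2.
Count: 3.

3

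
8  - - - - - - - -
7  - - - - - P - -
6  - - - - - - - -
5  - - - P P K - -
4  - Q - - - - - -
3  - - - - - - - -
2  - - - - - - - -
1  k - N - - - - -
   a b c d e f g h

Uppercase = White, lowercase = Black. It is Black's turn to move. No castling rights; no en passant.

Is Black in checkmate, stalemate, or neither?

Black to move; black king on a1.
In check: no.
King squares — b1: attacked by Qb4; a2: attacked by Nc1; b2: attacked by Qb4.
Legal moves for Black: none.
Not in check and no legal moves → stalemate.

stalemate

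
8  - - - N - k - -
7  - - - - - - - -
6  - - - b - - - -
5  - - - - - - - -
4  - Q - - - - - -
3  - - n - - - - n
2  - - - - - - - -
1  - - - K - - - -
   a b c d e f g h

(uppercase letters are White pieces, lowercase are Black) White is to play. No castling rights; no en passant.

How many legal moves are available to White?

White to move; king on d1.
In check: yes, from the black knight on c3.
Legal moves: Kd2, Kc2, Ke1, Kc1, Qxc3.
Count: 5.

5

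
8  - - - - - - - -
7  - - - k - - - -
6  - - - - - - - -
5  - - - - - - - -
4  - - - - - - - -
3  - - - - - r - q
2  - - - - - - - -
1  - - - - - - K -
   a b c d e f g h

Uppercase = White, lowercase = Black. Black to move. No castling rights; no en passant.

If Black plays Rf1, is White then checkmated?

yes

After Rf1: white king on g1; in check: yes, from the black rook on f1.
King squares — f1: attacked by Qh3; h1: attacked by Rf1; f2: attacked by Rf1; g2: attacked by Qh3; h2: attacked by Qh3.
White has no legal moves → checkmate.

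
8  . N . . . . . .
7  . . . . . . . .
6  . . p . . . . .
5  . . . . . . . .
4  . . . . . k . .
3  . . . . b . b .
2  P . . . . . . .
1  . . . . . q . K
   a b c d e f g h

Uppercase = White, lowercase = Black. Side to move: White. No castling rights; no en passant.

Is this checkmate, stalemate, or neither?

White to move; white king on h1.
In check: yes, from the black queen on f1.
King squares — g1: attacked by Qf1; g2: attacked by Qf1; h2: attacked by Bg3.
Legal moves for White: none.
In check with no legal moves → checkmate.

checkmate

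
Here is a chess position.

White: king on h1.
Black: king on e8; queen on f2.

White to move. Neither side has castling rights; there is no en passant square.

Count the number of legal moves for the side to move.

White to move; king on h1.
In check: no.
Legal moves: none.
Count: 0.

0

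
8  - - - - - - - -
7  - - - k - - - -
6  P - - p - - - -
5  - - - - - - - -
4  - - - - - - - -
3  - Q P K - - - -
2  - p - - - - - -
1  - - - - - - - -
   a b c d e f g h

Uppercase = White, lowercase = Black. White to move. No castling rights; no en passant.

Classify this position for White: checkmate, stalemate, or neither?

White to move; white king on d3.
In check: no.
Legal moves for White include: Ke4, Kd4, Kc4, Ke3, Ke2, Kd2, Kc2, Qg8, Qb8, Qf7+, Qb7+, Qe6+, Qb6, Qd5, Qb5+, Qc4, Qb4, Qa4+, ... (list truncated; more exist).
White has legal moves and is not in check → neither.

neither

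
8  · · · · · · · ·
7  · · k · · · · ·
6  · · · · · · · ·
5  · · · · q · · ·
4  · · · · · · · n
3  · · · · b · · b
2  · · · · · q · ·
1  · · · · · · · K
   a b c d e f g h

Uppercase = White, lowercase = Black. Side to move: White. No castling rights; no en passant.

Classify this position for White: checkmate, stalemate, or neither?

stalemate

White to move; white king on h1.
In check: no.
King squares — g1: attacked by Qf2; g2: attacked by Qf2; h2: attacked by Qf2.
Legal moves for White: none.
Not in check and no legal moves → stalemate.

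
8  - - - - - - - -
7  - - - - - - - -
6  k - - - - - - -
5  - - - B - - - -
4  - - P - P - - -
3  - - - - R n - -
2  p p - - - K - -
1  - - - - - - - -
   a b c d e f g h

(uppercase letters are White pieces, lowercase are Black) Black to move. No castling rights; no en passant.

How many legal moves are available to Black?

19

Black to move; king on a6.
In check: no.
Legal moves: Ka7, Kb6, Ka5, Ng5, Ne5, Nh4, Nd4, Nh2, Nd2, Ng1, Ne1, b1=Q, b1=R, b1=B, b1=N, a1=Q, a1=R, a1=B, a1=N.
Count: 19.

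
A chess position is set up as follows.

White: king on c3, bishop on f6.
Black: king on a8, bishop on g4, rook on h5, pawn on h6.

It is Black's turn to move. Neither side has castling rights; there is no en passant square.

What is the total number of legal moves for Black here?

Black to move; king on a8.
In check: no.
Legal moves: Kb8, Kb7, Ka7, Rg5, Rf5, Re5, Rd5, Rc5+, Rb5, Ra5, Rh4, Rh3+, Rh2, Rh1, Bc8, Bd7, Be6, Bf5, Bh3, Bf3, Be2, Bd1.
Count: 22.

22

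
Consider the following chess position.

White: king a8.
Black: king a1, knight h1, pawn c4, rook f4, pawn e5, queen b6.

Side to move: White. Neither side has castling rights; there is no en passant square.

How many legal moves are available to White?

White to move; king on a8.
In check: no.
Legal moves: none.
Count: 0.

0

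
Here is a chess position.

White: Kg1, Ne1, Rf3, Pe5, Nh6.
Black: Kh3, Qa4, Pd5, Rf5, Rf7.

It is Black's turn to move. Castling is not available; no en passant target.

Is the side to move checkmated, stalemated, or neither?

neither

Black to move; black king on h3.
In check: yes, from the white rook on f3.
King squares — g2: attacked by Ne1; h2: attacked by Kg1; g3: attacked by Rf3; g4: attacked by Nh6; h4: available.
Legal moves for Black: Kh4, Rxf3.
Black is in check but has 2 legal moves → neither.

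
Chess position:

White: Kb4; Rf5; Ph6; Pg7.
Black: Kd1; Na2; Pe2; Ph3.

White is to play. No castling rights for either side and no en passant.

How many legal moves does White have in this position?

White to move; king on b4.
In check: yes, from the black knight on a2.
Legal moves: Kc5, Kb5, Ka5, Kc4, Ka4, Kb3, Ka3.
Count: 7.

7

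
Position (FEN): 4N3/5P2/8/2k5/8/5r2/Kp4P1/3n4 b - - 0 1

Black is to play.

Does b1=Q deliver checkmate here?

no

After b1=Q: white king on a2; in check: yes, from the black queen on b1.
White has 1 legal reply: Kxb1.
In check but a legal move exists → not checkmate.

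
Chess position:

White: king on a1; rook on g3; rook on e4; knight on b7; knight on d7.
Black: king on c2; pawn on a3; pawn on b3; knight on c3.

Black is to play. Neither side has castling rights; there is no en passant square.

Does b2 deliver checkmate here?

After b2: white king on a1; in check: yes, from the black pawn on b2.
King squares — b1: attacked by Kc2; a2: attacked by Nc3; b2: attacked by Kc2.
White has no legal moves → checkmate.

yes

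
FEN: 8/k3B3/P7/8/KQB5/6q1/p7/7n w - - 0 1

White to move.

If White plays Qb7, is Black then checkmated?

After Qb7: black king on a7; in check: yes, from the white queen on b7.
King squares — a6: attacked by Bc4; b6: attacked by Qb7; b7: attacked by Pa6; a8: attacked by Qb7; b8: attacked by Qb7.
Black has no legal moves → checkmate.

yes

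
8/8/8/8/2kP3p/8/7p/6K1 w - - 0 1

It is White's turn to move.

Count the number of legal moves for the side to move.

5

White to move; king on g1.
In check: yes, from the black pawn on h2.
Legal moves: Kxh2, Kg2, Kf2, Kh1, Kf1.
Count: 5.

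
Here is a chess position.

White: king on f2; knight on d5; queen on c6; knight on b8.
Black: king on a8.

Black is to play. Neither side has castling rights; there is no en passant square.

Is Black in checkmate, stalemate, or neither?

neither

Black to move; black king on a8.
In check: yes, from the white queen on c6.
King squares — a7: available; b7: attacked by Qc6; b8: available.
Legal moves for Black: Kxb8, Ka7.
Black is in check but has 2 legal moves → neither.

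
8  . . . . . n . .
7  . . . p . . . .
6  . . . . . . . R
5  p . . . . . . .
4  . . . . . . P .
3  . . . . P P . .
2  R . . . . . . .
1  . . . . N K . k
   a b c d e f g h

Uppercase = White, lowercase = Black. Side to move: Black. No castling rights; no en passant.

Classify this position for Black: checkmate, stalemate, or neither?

checkmate

Black to move; black king on h1.
In check: yes, from the white rook on h6.
King squares — g1: attacked by Kf1; g2: attacked by Ne1; h2: attacked by Ra2.
Legal moves for Black: none.
In check with no legal moves → checkmate.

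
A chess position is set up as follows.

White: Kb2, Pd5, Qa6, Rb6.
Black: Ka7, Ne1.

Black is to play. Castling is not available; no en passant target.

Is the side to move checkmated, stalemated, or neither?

checkmate

Black to move; black king on a7.
In check: yes, from the white queen on a6.
King squares — a6: attacked by Rb6; b6: attacked by Qa6; b7: attacked by Qa6; a8: attacked by Qa6; b8: attacked by Rb6.
Legal moves for Black: none.
In check with no legal moves → checkmate.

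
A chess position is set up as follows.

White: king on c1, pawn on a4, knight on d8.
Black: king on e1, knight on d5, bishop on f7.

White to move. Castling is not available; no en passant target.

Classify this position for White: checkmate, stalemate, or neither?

neither

White to move; white king on c1.
In check: no.
Legal moves for White: Nxf7, Nb7, Ne6, Nc6, Kc2, Kb2, Kb1, a5.
White has 8 legal moves and is not in check → neither.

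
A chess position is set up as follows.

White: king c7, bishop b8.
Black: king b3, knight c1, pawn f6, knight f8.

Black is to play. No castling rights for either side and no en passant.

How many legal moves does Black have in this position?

Black to move; king on b3.
In check: no.
Legal moves: Nh7, Nd7, Ng6, Ne6+, Kc4, Kb4, Ka4, Kc3, Ka3, Kc2, Kb2, Ka2, Nd3, Ne2, Na2, f5.
Count: 16.

16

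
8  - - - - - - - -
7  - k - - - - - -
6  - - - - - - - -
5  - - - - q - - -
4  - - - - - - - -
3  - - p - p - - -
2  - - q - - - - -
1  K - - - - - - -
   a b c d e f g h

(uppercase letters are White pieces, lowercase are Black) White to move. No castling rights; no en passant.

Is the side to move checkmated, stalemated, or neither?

White to move; white king on a1.
In check: no.
King squares — b1: attacked by Qc2; a2: attacked by Qc2; b2: attacked by Qc2.
Legal moves for White: none.
Not in check and no legal moves → stalemate.

stalemate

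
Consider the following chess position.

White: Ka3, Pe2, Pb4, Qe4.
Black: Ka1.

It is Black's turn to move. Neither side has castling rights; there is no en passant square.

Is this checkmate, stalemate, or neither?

stalemate

Black to move; black king on a1.
In check: no.
King squares — b1: attacked by Qe4; a2: attacked by Ka3; b2: attacked by Ka3.
Legal moves for Black: none.
Not in check and no legal moves → stalemate.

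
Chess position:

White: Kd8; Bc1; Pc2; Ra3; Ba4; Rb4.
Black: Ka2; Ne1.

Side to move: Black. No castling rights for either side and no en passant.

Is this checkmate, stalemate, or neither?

Black to move; black king on a2.
In check: yes, from the white rook on a3.
King squares — a1: attacked by Ra3; b1: attacked by Rb4; b2: attacked by Bc1; a3: attacked by Bc1; b3: attacked by Pc2.
Legal moves for Black: none.
In check with no legal moves → checkmate.

checkmate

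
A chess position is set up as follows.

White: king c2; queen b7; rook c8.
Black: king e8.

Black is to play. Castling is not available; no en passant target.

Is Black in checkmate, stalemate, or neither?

Black to move; black king on e8.
In check: yes, from the white rook on c8.
King squares — d7: attacked by Qb7; e7: attacked by Qb7; f7: attacked by Qb7; d8: attacked by Rc8; f8: attacked by Rc8.
Legal moves for Black: none.
In check with no legal moves → checkmate.

checkmate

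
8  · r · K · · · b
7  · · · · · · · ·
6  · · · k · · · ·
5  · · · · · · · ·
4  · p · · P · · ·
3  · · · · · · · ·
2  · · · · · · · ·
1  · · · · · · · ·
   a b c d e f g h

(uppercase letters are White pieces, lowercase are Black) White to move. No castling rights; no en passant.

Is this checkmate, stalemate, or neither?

White to move; white king on d8.
In check: yes, from the black rook on b8.
King squares — c7: attacked by Kd6; d7: attacked by Kd6; e7: attacked by Kd6; c8: attacked by Rb8; e8: attacked by Rb8.
Legal moves for White: none.
In check with no legal moves → checkmate.

checkmate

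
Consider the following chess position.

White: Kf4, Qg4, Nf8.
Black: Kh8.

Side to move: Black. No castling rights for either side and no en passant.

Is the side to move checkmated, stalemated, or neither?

Black to move; black king on h8.
In check: no.
King squares — g7: attacked by Qg4; h7: attacked by Nf8; g8: attacked by Qg4.
Legal moves for Black: none.
Not in check and no legal moves → stalemate.

stalemate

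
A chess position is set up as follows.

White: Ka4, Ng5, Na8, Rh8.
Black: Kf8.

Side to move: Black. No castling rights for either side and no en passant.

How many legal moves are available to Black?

2

Black to move; king on f8.
In check: yes, from the white rook on h8.
Legal moves: Kg7, Ke7.
Count: 2.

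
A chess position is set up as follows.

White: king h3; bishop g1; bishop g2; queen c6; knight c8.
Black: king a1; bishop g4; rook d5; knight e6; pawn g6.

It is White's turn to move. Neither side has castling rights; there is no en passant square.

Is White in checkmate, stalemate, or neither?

White to move; white king on h3.
In check: yes, from the black bishop on g4.
Legal moves for White: Kh4, Kxg4, Kg3, Kh2.
White is in check but has 4 legal moves → neither.

neither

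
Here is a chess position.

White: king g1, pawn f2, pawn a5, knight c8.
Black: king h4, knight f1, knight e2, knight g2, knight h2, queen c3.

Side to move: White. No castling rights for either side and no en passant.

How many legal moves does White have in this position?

2

White to move; king on g1.
In check: yes, from the black knight on e2.
Legal moves: Kxg2, Kh1.
Count: 2.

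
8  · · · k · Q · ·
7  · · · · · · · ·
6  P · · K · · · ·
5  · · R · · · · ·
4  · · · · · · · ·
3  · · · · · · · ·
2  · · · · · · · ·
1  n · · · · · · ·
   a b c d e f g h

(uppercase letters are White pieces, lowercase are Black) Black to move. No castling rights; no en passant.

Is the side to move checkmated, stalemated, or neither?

checkmate

Black to move; black king on d8.
In check: yes, from the white queen on f8.
King squares — c7: attacked by Rc5; d7: attacked by Kd6; e7: attacked by Kd6; c8: attacked by Rc5; e8: attacked by Qf8.
Legal moves for Black: none.
In check with no legal moves → checkmate.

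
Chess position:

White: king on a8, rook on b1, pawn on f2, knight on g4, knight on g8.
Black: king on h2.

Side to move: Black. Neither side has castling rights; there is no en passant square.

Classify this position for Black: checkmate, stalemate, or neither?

neither

Black to move; black king on h2.
In check: yes, from the white knight on g4.
King squares — g1: attacked by Rb1; h1: attacked by Rb1; g2: available; g3: attacked by Pf2; h3: available.
Legal moves for Black: Kh3, Kg2.
Black is in check but has 2 legal moves → neither.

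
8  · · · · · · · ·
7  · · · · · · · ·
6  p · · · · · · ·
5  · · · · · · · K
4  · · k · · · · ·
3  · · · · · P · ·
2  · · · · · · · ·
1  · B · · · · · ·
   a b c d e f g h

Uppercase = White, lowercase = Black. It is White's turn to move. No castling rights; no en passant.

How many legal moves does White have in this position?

White to move; king on h5.
In check: no.
Legal moves: Kh6, Kg6, Kg5, Kh4, Kg4, Bh7, Bg6, Bf5, Be4, Bd3+, Bc2, Ba2+, f4.
Count: 13.

13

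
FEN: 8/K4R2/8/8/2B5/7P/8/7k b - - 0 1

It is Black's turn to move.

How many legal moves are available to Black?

3

Black to move; king on h1.
In check: no.
Legal moves: Kh2, Kg2, Kg1.
Count: 3.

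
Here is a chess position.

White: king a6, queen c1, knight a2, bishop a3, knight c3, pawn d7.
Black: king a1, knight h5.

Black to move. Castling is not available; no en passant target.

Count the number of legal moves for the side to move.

Black to move; king on a1.
In check: yes, from the white queen on c1.
Legal moves: none.
Count: 0.

0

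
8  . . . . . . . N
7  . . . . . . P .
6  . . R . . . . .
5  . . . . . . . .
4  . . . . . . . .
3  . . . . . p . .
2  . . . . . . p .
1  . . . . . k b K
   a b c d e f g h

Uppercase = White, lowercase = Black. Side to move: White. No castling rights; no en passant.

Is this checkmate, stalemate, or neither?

checkmate

White to move; white king on h1.
In check: yes, from the black pawn on g2.
King squares — g1: attacked by Kf1; g2: attacked by Kf1; h2: attacked by Bg1.
Legal moves for White: none.
In check with no legal moves → checkmate.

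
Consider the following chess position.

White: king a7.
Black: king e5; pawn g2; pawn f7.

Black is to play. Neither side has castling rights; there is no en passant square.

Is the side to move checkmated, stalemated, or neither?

neither

Black to move; black king on e5.
In check: no.
Legal moves for Black: Kf6, Ke6, Kd6, Kf5, Kd5, Kf4, Ke4, Kd4, f6, g1=Q+, g1=R, g1=B+, g1=N, f5.
Black has 14 legal moves and is not in check → neither.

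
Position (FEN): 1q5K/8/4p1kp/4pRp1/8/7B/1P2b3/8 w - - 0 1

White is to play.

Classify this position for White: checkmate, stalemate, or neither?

White to move; white king on h8.
In check: yes, from the black queen on b8.
Legal moves for White: Rf8.
White is in check but has 1 legal move → neither.

neither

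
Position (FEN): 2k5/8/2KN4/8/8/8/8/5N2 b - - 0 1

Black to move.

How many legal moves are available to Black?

Black to move; king on c8.
In check: yes, from the white knight on d6.
Legal moves: Kd8, Kb8.
Count: 2.

2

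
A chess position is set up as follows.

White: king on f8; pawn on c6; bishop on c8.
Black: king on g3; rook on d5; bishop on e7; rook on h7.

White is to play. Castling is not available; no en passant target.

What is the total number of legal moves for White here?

White to move; king on f8.
In check: yes, from the black bishop on e7.
Legal moves: Kg8, Ke8.
Count: 2.

2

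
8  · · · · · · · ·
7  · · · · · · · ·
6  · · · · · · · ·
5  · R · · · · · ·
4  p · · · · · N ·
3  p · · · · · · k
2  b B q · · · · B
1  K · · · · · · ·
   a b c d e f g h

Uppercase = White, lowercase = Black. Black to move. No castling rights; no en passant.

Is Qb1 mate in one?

After Qb1: white king on a1; in check: yes, from the black queen on b1.
King squares — b1: attacked by Ba2; a2: attacked by Qb1; b2: own bishop.
White has no legal moves → checkmate.

yes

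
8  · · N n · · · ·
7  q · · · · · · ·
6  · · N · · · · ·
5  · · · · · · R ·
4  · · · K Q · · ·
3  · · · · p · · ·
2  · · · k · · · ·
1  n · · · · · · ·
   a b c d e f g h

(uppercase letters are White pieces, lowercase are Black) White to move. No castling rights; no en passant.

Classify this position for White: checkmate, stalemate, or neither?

neither

White to move; white king on d4.
In check: yes, from the black queen on a7.
Legal moves for White: Ke5, Kd5, Kc4, N8xa7, Nb6, N6xa7, Rc5.
White is in check but has 7 legal moves → neither.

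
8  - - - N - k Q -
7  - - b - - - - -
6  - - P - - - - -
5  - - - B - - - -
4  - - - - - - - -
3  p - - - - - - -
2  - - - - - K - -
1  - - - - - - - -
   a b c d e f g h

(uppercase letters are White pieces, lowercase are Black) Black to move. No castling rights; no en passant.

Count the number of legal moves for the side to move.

Black to move; king on f8.
In check: yes, from the white queen on g8.
Legal moves: Ke7.
Count: 1.

1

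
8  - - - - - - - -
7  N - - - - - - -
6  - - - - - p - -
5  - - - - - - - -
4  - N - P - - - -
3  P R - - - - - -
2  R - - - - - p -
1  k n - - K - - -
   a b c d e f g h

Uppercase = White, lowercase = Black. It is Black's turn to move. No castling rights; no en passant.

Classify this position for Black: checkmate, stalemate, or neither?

checkmate

Black to move; black king on a1.
In check: yes, from the white rook on a2.
King squares — b1: own knight; a2: attacked by Nb4; b2: attacked by Ra2.
Legal moves for Black: none.
In check with no legal moves → checkmate.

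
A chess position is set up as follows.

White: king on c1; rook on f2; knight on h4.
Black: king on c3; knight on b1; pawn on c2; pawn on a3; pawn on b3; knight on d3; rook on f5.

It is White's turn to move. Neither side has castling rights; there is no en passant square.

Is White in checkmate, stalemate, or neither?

White to move; white king on c1.
In check: yes, from the black knight on d3.
King squares — b1: attacked by Pc2; d1: attacked by Pc2; b2: attacked by Pa3; c2: attacked by Pb3; d2: attacked by Nb1.
Legal moves for White: none.
In check with no legal moves → checkmate.

checkmate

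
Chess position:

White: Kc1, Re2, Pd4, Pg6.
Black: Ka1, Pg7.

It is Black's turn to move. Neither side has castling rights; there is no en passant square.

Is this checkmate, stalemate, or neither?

Black to move; black king on a1.
In check: no.
King squares — b1: attacked by Kc1; a2: attacked by Re2; b2: attacked by Kc1.
Legal moves for Black: none.
Not in check and no legal moves → stalemate.

stalemate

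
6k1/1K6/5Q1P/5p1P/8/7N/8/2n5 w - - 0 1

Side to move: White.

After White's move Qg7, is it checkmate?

yes

After Qg7: black king on g8; in check: yes, from the white queen on g7.
King squares — f7: attacked by Qg7; g7: attacked by Ph6; h7: attacked by Qg7; f8: attacked by Qg7; h8: attacked by Qg7.
Black has no legal moves → checkmate.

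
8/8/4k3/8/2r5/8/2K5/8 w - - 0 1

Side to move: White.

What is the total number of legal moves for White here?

White to move; king on c2.
In check: yes, from the black rook on c4.
Legal moves: Kd3, Kb3, Kd2, Kb2, Kd1, Kb1.
Count: 6.

6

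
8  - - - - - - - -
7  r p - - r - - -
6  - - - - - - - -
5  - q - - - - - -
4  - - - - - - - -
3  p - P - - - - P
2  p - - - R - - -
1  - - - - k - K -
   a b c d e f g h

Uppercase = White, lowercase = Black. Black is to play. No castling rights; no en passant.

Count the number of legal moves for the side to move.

Black to move; king on e1.
In check: yes, from the white rook on e2.
Legal moves: Kxe2, Kd1, Rxe2, Qxe2.
Count: 4.

4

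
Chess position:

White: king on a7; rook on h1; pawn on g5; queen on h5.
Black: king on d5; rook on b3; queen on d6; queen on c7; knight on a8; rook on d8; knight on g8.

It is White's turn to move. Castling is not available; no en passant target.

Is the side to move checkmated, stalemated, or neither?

White to move; white king on a7.
In check: yes, from the black queen on c7.
King squares — a6: attacked by Qd6; b6: attacked by Rb3; b7: attacked by Rb3; a8: attacked by Rd8; b8: attacked by Rb3.
Legal moves for White: none.
In check with no legal moves → checkmate.

checkmate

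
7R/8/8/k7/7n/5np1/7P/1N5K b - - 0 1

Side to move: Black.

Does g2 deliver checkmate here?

yes

After g2: white king on h1; in check: yes, from the black pawn on g2.
King squares — g1: attacked by Nf3; g2: attacked by Nh4; h2: own pawn.
White has no legal moves → checkmate.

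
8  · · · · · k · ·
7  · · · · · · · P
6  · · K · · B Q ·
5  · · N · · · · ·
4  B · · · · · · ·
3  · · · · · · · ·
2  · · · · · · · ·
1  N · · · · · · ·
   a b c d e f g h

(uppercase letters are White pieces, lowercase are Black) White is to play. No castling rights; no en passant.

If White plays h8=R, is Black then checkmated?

After h8=R: black king on f8; in check: yes, from the white rook on h8.
King squares — e7: attacked by Bf6; f7: attacked by Qg6; g7: attacked by Bf6; e8: attacked by Qg6; g8: attacked by Qg6.
Black has no legal moves → checkmate.

yes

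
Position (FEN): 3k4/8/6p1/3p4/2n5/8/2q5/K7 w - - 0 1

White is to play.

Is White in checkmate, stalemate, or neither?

White to move; white king on a1.
In check: no.
King squares — b1: attacked by Qc2; a2: attacked by Qc2; b2: attacked by Qc2.
Legal moves for White: none.
Not in check and no legal moves → stalemate.

stalemate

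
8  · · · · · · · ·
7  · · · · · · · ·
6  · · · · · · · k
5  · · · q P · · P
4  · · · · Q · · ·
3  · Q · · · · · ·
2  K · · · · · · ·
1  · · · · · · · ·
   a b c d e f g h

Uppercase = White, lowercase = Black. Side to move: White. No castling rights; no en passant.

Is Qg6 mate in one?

yes

After Qg6: black king on h6; in check: yes, from the white queen on g6.
King squares — g5: attacked by Qg6; h5: attacked by Qg6; g6: attacked by Ph5; g7: attacked by Qg6; h7: attacked by Qg6.
Black has no legal moves → checkmate.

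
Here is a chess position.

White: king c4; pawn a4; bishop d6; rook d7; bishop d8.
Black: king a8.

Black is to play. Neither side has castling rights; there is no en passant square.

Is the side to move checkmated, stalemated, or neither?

stalemate

Black to move; black king on a8.
In check: no.
King squares — a7: attacked by Rd7; b7: attacked by Rd7; b8: attacked by Bd6.
Legal moves for Black: none.
Not in check and no legal moves → stalemate.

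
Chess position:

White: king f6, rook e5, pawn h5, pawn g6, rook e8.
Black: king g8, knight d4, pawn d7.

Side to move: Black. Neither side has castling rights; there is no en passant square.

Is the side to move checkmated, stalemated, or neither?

Black to move; black king on g8.
In check: yes, from the white rook on e8.
King squares — f7: attacked by Kf6; g7: attacked by Kf6; h7: attacked by Pg6; f8: attacked by Re8; h8: attacked by Re8.
Legal moves for Black: none.
In check with no legal moves → checkmate.

checkmate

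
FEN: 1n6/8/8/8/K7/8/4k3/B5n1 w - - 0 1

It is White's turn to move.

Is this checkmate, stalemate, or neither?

White to move; white king on a4.
In check: no.
Legal moves for White: Kb5, Ka5, Kb4, Kb3, Ka3, Bh8, Bg7, Bf6, Be5, Bd4, Bc3, Bb2.
White has 12 legal moves and is not in check → neither.

neither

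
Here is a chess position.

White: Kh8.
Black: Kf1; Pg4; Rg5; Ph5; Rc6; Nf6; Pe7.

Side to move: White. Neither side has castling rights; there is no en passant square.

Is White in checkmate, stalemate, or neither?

White to move; white king on h8.
In check: no.
King squares — g7: attacked by Rg5; h7: attacked by Nf6; g8: attacked by Rg5.
Legal moves for White: none.
Not in check and no legal moves → stalemate.

stalemate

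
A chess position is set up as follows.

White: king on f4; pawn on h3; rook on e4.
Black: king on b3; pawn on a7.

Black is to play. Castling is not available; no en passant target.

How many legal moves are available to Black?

7

Black to move; king on b3.
In check: no.
Legal moves: Kc3, Ka3, Kc2, Kb2, Ka2, a6, a5.
Count: 7.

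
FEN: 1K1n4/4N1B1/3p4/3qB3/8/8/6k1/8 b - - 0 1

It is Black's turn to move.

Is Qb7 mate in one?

yes

After Qb7: white king on b8; in check: yes, from the black queen on b7.
King squares — a7: attacked by Qb7; b7: attacked by Nd8; c7: attacked by Qb7; a8: attacked by Qb7; c8: attacked by Qb7.
White has no legal moves → checkmate.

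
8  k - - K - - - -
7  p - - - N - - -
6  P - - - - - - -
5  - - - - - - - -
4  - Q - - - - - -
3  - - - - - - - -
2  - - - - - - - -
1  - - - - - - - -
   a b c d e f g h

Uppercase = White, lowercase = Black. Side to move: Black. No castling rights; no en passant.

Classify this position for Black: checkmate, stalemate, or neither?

Black to move; black king on a8.
In check: no.
King squares — a7: own pawn; b7: attacked by Qb4; b8: attacked by Qb4.
Legal moves for Black: none.
Not in check and no legal moves → stalemate.

stalemate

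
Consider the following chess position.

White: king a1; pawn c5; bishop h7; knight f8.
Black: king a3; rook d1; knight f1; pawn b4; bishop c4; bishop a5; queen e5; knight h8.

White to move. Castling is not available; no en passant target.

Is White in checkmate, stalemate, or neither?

White to move; white king on a1.
In check: yes, from the black rook on d1 and the black queen on e5.
King squares — b1: attacked by Rd1; a2: attacked by Ka3; b2: attacked by Ka3.
Legal moves for White: none.
In check with no legal moves → checkmate.

checkmate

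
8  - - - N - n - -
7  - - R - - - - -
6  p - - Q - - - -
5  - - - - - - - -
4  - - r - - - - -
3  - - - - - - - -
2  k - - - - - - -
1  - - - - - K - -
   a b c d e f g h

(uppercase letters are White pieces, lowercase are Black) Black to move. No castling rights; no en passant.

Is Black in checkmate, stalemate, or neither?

neither

Black to move; black king on a2.
In check: no.
Legal moves for Black include: Nh7, Nd7, Ng6, Ne6, Rxc7, Rc6, Rc5, Rh4, Rg4, Rf4+, Re4, Rd4, Rb4, Ra4, Rc3, Rc2, Rc1+, Kb3, ... (list truncated; more exist).
Black has legal moves and is not in check → neither.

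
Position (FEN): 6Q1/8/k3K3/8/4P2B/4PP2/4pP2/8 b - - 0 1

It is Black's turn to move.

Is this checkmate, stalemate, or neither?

Black to move; black king on a6.
In check: no.
Legal moves for Black: Kb7, Ka7, Kb6, Kb5, Ka5, e1=Q, e1=R, e1=B, e1=N.
Black has 9 legal moves and is not in check → neither.

neither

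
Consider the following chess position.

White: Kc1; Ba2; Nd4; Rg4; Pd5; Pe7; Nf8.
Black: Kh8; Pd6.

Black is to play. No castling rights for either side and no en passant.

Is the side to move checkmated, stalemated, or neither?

stalemate

Black to move; black king on h8.
In check: no.
King squares — g7: attacked by Rg4; h7: attacked by Nf8; g8: attacked by Rg4.
Legal moves for Black: none.
Not in check and no legal moves → stalemate.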